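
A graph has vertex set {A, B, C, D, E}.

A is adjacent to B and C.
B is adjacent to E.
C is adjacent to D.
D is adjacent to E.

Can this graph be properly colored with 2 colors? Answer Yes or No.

The cycle D-C-A-B-E-D has odd length 5, so it cannot be 2-colored; at least 3 colors are needed.
So 2 colors are not enough.

No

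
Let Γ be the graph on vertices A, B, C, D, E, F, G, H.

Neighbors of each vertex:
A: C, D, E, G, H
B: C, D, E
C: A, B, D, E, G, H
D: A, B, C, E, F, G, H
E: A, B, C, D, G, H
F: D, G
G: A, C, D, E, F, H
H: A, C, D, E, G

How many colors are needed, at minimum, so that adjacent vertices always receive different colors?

A, C, D, E, G, H are pairwise adjacent (a clique of size 6), so at least 6 colors are needed.
6 colors suffice: color 1 → {D}; color 2 → {B, G}; color 3 → {C, F}; color 4 → {E}; color 5 → {A}; color 6 → {H}. Each edge has distinct colors on its endpoints.

6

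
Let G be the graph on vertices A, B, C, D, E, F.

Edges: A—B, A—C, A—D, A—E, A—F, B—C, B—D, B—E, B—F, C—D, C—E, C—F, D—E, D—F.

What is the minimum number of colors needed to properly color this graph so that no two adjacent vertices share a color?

A, B, C, D, E are pairwise adjacent (a clique of size 5), so at least 5 colors are needed.
5 colors suffice: color 1 → {A}; color 2 → {C}; color 3 → {B}; color 4 → {D}; color 5 → {E, F}. Every edge joins two different colors.

5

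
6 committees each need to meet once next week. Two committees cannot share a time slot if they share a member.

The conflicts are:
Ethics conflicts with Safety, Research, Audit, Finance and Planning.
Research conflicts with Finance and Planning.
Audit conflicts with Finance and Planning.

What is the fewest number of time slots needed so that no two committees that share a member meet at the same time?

3

Ethics, Audit, Planning all conflict with each other, so at least 3 time slots are needed.
Using 3 time slots: Ethics=1, Safety=2, Research=2, Audit=2, Finance=3, Planning=3. Every pair that conflicts lands in different time slots.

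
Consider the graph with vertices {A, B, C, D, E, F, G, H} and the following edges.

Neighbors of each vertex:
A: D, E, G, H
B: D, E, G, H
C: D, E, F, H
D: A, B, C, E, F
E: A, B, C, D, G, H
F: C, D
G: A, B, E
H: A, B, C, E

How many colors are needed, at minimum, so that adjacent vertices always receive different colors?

B, E, G are pairwise adjacent, so at least 3 colors are needed.
3 colors suffice: color 1 → {E, F}; color 2 → {D, G, H}; color 3 → {A, B, C}. No two adjacent vertices share a color.

3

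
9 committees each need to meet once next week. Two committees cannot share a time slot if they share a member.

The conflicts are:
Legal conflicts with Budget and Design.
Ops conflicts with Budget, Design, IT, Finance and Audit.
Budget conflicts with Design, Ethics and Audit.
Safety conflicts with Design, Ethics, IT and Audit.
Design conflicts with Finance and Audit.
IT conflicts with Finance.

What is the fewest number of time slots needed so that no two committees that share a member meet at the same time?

4

Ops, Budget, Design, Audit all conflict with each other, so at least 4 time slots are needed.
4 time slots suffice: Legal=2, Ops=2, Budget=3, Safety=2, Design=1, Ethics=1, IT=1, Finance=3, Audit=4. No two conflicting committees share a time slot.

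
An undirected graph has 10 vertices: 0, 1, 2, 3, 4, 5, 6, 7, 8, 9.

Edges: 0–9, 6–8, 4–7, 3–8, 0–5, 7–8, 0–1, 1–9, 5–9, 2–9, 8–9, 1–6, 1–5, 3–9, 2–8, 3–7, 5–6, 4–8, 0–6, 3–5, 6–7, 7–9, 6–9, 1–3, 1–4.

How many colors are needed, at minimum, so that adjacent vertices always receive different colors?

0, 1, 5, 6, 9 form a clique, so at least 5 colors are needed.
One proper 5-coloring: 0=purple, 1=blue, 2=green, 3=green, 4=red, 5=yellow, 6=green, 7=yellow, 8=blue, 9=red. Each edge has distinct colors on its endpoints.

5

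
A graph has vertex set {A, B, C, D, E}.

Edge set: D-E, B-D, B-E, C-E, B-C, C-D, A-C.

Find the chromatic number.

4

B, C, D, E form a clique, so at least 4 colors are needed.
A valid assignment using 4 colors: A=blue, B=blue, C=red, D=yellow, E=green. No two adjacent vertices share a color.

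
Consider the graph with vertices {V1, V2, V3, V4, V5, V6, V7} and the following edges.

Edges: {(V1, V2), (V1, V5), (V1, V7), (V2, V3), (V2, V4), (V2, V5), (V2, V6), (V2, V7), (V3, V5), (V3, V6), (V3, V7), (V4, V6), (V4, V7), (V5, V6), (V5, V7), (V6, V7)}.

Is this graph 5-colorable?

The chromatic number is 5. V2, V3, V5, V6, V7 are pairwise adjacent (a clique of size 5), so at least 5 colors are needed.
5 colors suffice: color 1 → {V2}; color 2 → {V7}; color 3 → {V4, V5}; color 4 → {V1, V6}; color 5 → {V3}.
That is already a proper 5-coloring.

Yes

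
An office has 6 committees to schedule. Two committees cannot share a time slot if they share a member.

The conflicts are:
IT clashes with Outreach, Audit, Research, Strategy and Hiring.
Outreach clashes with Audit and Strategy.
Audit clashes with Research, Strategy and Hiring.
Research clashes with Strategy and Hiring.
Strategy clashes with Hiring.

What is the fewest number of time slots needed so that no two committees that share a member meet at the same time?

5

IT, Audit, Research, Strategy, Hiring are mutually in conflict, so at least 5 time slots are needed.
Using 5 time slots: IT=1, Outreach=4, Audit=2, Research=5, Strategy=3, Hiring=4. No two conflicting committees share a time slot.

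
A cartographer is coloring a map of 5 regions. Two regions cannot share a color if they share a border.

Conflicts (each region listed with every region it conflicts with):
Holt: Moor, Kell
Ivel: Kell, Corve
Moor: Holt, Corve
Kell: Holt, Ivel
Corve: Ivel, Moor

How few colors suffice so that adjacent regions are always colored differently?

The cycle Kell-Holt-Moor-Corve-Ivel-Kell has odd length 5, so it cannot be 2-colored; at least 3 colors are needed.
3 colors suffice: color 1 → {Ivel, Moor}; color 2 → {Holt, Corve}; color 3 → {Kell}. Each listed conflict is separated.

3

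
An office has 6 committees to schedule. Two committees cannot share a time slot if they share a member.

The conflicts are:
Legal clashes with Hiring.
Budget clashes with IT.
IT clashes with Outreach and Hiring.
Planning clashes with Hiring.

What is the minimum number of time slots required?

2

Budget and IT conflict, so at least 2 time slots are needed.
2 time slots suffice: time slot 1 → {Budget, Outreach, Hiring}; time slot 2 → {Legal, IT, Planning}. Each listed conflict is separated.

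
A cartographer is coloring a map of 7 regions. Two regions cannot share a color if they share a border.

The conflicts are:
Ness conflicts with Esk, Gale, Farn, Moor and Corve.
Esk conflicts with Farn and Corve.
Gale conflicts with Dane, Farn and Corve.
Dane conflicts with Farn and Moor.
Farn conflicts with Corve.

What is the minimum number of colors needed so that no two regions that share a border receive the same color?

Ness, Gale, Farn, Corve are mutually in conflict, so at least 4 colors are needed.
4 colors suffice: color 1 → {Ness, Dane}; color 2 → {Farn, Moor}; color 3 → {Corve}; color 4 → {Esk, Gale}. Every pair that conflicts lands in different colors.

4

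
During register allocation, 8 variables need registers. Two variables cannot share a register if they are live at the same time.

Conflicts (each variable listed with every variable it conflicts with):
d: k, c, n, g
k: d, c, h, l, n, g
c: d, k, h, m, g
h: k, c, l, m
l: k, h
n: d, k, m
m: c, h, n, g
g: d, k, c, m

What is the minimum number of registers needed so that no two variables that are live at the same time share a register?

4

d, k, c, g pairwise conflict, so at least 4 registers are needed.
4 registers suffice: register 1 → {k, m}; register 2 → {c, l, n}; register 3 → {h, g}; register 4 → {d}. Every pair that conflicts lands in different registers.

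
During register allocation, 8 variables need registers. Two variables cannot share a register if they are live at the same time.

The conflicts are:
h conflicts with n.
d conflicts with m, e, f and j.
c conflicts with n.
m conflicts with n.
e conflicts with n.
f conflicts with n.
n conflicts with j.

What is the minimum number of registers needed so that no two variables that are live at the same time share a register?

d and f conflict, so at least 2 registers are needed.
A valid assignment using 2 registers: h=2, d=1, c=2, m=2, e=2, f=2, n=1, j=2. No two conflicting variables share a register.

2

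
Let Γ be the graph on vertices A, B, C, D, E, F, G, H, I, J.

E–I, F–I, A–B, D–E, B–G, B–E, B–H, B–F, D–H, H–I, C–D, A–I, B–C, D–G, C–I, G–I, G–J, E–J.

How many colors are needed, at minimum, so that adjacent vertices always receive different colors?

G and I are adjacent, so at least 2 colors are needed.
2 colors suffice: A=2, B=1, C=2, D=1, E=2, F=2, G=2, H=2, I=1, J=1. Every edge joins two different colors.

2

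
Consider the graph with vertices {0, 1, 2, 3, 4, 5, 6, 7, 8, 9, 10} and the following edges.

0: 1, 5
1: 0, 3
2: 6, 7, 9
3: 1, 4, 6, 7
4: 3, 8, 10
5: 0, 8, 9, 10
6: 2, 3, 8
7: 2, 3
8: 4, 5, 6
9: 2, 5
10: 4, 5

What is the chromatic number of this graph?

3

The cycle 2-9-5-8-6-2 has odd length 5, so it cannot be 2-colored; at least 3 colors are needed.
3 colors suffice: color red → {2, 3, 5}; color blue → {1, 4, 6, 7, 9}; color green → {0, 8, 10}. Every edge joins two different colors.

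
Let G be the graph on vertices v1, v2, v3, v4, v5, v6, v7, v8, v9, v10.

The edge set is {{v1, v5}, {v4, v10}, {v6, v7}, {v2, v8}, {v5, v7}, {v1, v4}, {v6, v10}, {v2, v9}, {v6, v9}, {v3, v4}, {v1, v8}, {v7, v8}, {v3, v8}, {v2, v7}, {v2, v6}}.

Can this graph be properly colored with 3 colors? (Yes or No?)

The chromatic number is 3. v2, v7, v8 are pairwise adjacent, so at least 3 colors are needed.
One proper 3-coloring: v1=2, v2=2, v3=2, v4=1, v5=1, v6=1, v7=3, v8=1, v9=3, v10=2.
That is already a proper 3-coloring.

Yes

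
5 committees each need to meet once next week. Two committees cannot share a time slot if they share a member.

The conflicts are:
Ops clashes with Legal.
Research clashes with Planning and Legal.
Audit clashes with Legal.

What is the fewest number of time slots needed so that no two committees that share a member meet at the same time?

2

Audit and Legal conflict, so at least 2 time slots are needed.
2 time slots suffice: time slot 1 → {Planning, Legal}; time slot 2 → {Ops, Research, Audit}. No two conflicting committees share a time slot.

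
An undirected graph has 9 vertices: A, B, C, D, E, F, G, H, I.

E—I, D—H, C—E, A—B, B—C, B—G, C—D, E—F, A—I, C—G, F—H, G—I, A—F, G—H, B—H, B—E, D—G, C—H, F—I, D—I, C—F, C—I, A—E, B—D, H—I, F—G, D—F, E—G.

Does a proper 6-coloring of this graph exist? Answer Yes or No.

Yes

The chromatic number is 6. C, D, F, G, H, I form a clique, so at least 6 colors are needed.
6 colors suffice: color 1 → {B, F}; color 2 → {A, C}; color 3 → {I}; color 4 → {G}; color 5 → {D, E}; color 6 → {H}.
That is already a proper 6-coloring.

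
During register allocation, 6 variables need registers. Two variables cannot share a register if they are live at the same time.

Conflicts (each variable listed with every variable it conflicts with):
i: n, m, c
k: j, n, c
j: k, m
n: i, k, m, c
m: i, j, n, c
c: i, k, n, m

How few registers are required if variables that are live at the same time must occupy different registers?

i, n, m, c are mutually in conflict, so at least 4 registers are needed.
Using 4 registers: i=4, k=3, j=1, n=2, m=3, c=1. Every pair that conflicts lands in different registers.

4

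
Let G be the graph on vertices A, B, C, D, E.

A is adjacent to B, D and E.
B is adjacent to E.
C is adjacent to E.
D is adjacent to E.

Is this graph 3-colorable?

The chromatic number is 3. A, B, E are mutually adjacent, so at least 3 colors are needed.
3 colors suffice: color red → {E}; color blue → {A, C}; color green → {B, D}.
That is already a proper 3-coloring.

Yes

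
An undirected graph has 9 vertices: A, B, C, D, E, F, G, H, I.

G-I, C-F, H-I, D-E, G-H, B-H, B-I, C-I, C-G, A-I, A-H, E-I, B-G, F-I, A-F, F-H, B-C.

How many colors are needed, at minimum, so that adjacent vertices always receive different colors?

4

A, F, H, I form a clique, so at least 4 colors are needed.
4 colors suffice: color red → {D, I}; color blue → {C, E, H}; color green → {B, F}; color yellow → {A, G}. Every edge joins two different colors.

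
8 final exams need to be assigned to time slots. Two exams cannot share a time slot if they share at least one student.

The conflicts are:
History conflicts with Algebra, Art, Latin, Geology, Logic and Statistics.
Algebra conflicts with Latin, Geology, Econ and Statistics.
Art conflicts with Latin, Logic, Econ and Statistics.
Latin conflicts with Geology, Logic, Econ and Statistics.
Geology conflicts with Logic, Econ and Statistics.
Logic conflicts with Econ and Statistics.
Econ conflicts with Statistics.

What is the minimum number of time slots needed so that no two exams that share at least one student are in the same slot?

History, Latin, Geology, Logic, Statistics are mutually in conflict, so at least 5 time slots are needed.
Using 5 time slots: History=4, Algebra=5, Art=3, Latin=2, Geology=3, Logic=5, Econ=4, Statistics=1. Each listed conflict is separated.

5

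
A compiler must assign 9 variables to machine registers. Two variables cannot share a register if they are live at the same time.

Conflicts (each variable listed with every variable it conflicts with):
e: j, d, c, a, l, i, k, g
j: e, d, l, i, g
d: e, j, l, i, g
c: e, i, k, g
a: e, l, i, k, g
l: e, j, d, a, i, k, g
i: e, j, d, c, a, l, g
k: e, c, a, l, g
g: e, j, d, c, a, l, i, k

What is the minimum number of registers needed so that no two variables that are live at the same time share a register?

e, j, d, l, i, g pairwise conflict, so at least 6 registers are needed.
6 registers suffice: register 1 → {g}; register 2 → {e}; register 3 → {i, k}; register 4 → {c, l}; register 5 → {j, a}; register 6 → {d}. No two conflicting variables share a register.

6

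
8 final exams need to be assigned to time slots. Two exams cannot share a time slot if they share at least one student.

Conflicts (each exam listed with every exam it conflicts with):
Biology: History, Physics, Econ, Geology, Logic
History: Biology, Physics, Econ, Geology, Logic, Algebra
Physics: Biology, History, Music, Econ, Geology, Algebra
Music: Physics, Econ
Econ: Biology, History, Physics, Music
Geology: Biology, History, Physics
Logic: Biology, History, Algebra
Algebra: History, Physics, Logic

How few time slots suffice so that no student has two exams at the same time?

4

Biology, History, Physics, Geology all conflict with each other, so at least 4 time slots are needed.
A valid assignment using 4 time slots: Biology=3, History=1, Physics=2, Music=1, Econ=4, Geology=4, Logic=2, Algebra=3. Each listed conflict is separated.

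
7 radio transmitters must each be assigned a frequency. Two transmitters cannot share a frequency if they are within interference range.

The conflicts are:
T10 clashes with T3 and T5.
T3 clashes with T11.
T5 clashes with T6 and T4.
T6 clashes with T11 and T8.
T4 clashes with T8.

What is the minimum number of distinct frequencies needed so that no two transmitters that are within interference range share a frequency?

The cycle T6-T11-T3-T10-T5-T6 has odd length 5, so it cannot be 2-colored; at least 3 frequencies are needed.
Using 3 frequencies: T10=2, T3=1, T5=1, T6=2, T4=2, T11=3, T8=1. No two conflicting transmitters share a frequency.

3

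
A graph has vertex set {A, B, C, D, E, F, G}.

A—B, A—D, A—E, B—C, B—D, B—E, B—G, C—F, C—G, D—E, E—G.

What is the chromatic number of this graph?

A, B, D, E are pairwise adjacent (a clique of size 4), so at least 4 colors are needed.
4 colors suffice: color 1 → {B, F}; color 2 → {C, E}; color 3 → {D, G}; color 4 → {A}. Each edge has distinct colors on its endpoints.

4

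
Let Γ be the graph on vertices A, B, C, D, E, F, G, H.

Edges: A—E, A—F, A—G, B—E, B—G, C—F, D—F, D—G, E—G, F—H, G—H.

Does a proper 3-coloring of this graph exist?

The chromatic number is 3. A, E, G are pairwise adjacent, so at least 3 colors are needed.
3 colors suffice: A=green, B=green, C=blue, D=blue, E=blue, F=red, G=red, H=blue.
That is already a proper 3-coloring.

Yes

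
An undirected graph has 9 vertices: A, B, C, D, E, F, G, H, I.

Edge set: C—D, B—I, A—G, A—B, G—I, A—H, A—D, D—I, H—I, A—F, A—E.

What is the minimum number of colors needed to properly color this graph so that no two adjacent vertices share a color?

A and E are adjacent, so at least 2 colors are needed.
2 colors suffice: color red → {A, C, I}; color blue → {B, D, E, F, G, H}. No two adjacent vertices share a color.

2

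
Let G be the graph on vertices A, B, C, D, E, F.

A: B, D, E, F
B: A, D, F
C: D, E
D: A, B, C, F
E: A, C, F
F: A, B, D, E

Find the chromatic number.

4

A, B, D, F form a clique, so at least 4 colors are needed.
A valid assignment using 4 colors: A=blue, B=yellow, C=red, D=green, E=green, F=red. Every edge joins two different colors.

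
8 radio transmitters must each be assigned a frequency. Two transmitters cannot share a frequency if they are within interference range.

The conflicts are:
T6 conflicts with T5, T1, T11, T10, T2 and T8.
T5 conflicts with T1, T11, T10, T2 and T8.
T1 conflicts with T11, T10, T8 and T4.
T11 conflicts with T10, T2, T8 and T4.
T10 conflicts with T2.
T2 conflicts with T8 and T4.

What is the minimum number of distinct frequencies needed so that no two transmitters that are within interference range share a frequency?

5

T6, T5, T11, T10, T2 pairwise conflict, so at least 5 frequencies are needed.
5 frequencies suffice: T6=3, T5=4, T1=2, T11=1, T10=5, T2=2, T8=5, T4=3. Every pair that conflicts lands in different frequencies.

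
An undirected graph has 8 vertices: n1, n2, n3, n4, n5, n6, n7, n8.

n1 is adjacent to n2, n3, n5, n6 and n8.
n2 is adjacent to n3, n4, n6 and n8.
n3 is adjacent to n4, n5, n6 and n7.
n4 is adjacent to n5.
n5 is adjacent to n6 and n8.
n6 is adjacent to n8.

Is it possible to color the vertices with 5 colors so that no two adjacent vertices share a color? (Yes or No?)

The chromatic number is 4. n1, n2, n6, n8 are pairwise adjacent (a clique of size 4), so at least 4 colors are needed.
A valid assignment using 4 colors: n1=2, n2=3, n3=1, n4=2, n5=3, n6=4, n7=2, n8=1.
Since 5 ≥ 4, a proper 5-coloring certainly exists.

Yes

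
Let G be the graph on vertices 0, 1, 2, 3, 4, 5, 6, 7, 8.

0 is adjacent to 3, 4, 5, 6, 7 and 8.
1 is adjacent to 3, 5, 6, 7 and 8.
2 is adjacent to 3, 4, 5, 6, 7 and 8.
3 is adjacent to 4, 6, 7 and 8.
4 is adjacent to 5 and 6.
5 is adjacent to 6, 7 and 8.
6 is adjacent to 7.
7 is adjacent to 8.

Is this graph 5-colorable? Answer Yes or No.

The chromatic number is 4. 0, 3, 4, 6 are pairwise adjacent (a clique of size 4), so at least 4 colors are needed.
4 colors suffice: 0=yellow, 1=yellow, 2=yellow, 3=red, 4=green, 5=red, 6=blue, 7=green, 8=blue.
Since 5 ≥ 4, a proper 5-coloring certainly exists.

Yes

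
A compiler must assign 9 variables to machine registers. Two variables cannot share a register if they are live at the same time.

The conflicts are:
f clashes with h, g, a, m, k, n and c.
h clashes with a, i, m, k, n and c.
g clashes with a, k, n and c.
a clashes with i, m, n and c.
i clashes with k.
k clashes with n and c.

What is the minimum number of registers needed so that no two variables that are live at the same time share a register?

4

f, g, a, n are mutually in conflict, so at least 4 registers are needed.
4 registers suffice: register 1 → {f, i}; register 2 → {a, k}; register 3 → {h, g}; register 4 → {m, n, c}. No two conflicting variables share a register.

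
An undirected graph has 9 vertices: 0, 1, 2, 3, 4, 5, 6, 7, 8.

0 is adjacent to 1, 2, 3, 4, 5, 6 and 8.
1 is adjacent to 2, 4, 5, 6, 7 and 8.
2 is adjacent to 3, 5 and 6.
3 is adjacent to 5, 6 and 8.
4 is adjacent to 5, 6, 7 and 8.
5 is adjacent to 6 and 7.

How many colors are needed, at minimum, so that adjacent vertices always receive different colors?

0, 2, 3, 5, 6 form a clique, so at least 5 colors are needed.
5 colors suffice: color a → {0, 7}; color b → {5, 8}; color c → {1, 3}; color d → {2, 4}; color e → {6}. Each edge has distinct colors on its endpoints.

5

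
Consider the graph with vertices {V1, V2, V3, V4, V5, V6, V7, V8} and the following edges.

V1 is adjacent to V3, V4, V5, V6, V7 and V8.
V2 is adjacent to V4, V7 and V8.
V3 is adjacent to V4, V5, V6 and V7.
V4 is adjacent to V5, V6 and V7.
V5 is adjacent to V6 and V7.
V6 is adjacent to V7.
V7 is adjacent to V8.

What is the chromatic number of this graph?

V1, V3, V4, V5, V6, V7 are pairwise adjacent (a clique of size 6), so at least 6 colors are needed.
6 colors suffice: color 1 → {V7}; color 2 → {V1, V2}; color 3 → {V4, V8}; color 4 → {V5}; color 5 → {V6}; color 6 → {V3}. Every edge joins two different colors.

6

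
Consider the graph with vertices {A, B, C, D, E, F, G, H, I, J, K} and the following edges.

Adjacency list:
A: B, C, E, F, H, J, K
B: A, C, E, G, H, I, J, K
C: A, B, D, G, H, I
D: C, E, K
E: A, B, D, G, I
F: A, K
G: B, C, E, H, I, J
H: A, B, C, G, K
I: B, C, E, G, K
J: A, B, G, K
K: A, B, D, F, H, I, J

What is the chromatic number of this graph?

4

B, C, G, I are pairwise adjacent (a clique of size 4), so at least 4 colors are needed.
4 colors suffice: color red → {B, D, F}; color blue → {A, G}; color green → {C, E, K}; color yellow → {H, I, J}. Every edge joins two different colors.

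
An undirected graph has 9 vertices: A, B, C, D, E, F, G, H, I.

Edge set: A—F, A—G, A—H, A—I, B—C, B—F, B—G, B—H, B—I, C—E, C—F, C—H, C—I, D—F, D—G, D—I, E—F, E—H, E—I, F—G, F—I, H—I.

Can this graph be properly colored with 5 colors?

Yes

The chromatic number is 4. B, C, H, I are pairwise adjacent (a clique of size 4), so at least 4 colors are needed.
A valid assignment using 4 colors: A=3, B=4, C=3, D=3, E=4, F=1, G=2, H=1, I=2.
Since 5 ≥ 4, a proper 5-coloring certainly exists.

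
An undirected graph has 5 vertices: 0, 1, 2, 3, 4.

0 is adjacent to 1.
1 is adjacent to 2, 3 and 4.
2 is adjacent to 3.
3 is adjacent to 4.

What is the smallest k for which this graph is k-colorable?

1, 2, 3 are mutually adjacent, so at least 3 colors are needed.
3 colors suffice: color a → {1}; color b → {0, 3}; color c → {2, 4}. Each edge has distinct colors on its endpoints.

3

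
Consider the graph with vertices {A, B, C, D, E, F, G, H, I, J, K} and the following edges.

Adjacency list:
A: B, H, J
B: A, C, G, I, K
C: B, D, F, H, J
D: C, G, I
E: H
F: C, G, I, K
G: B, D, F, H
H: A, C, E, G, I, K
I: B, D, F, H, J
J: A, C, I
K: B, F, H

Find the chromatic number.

F and I are adjacent, so at least 2 colors are needed.
One proper 2-coloring: A=2, B=1, C=2, D=1, E=2, F=1, G=2, H=1, I=2, J=1, K=2. Each edge has distinct colors on its endpoints.

2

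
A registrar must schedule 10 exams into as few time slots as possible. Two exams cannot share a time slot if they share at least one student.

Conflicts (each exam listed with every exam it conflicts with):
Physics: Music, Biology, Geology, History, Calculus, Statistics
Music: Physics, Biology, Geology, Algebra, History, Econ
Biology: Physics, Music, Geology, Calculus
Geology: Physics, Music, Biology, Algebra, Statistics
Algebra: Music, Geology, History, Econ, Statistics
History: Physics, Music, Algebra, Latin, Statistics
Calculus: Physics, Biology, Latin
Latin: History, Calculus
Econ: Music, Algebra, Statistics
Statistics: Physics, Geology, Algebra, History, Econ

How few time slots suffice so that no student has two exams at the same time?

Physics, Music, Biology, Geology pairwise conflict, so at least 4 time slots are needed.
Using 4 time slots: Physics=1, Music=2, Biology=4, Geology=3, Algebra=1, History=3, Calculus=2, Latin=1, Econ=3, Statistics=2. Every pair that conflicts lands in different time slots.

4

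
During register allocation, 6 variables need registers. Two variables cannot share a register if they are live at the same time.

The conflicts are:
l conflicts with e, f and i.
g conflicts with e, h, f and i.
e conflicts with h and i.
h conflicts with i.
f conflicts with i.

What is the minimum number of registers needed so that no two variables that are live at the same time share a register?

g, e, h, i all conflict with each other, so at least 4 registers are needed.
A valid assignment using 4 registers: l=3, g=3, e=2, h=4, f=2, i=1. No two conflicting variables share a register.

4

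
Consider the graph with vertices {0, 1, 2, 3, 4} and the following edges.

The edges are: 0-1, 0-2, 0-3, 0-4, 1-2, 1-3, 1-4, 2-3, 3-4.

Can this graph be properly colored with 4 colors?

The chromatic number is 4. 0, 1, 2, 3 are mutually adjacent (a clique of size 4), so at least 4 colors are needed.
4 colors suffice: color a → {3}; color b → {0}; color c → {1}; color d → {2, 4}.
That is already a proper 4-coloring.

Yes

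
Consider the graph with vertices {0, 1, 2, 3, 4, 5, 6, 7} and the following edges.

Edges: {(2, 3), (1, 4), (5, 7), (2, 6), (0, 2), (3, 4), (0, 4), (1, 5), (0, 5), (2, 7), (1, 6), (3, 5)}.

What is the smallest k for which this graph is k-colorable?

The cycle 2-3-4-1-6-2 has odd length 5, so it cannot be 2-colored; at least 3 colors are needed.
A valid assignment using 3 colors: 0=b, 1=b, 2=a, 3=b, 4=a, 5=a, 6=c, 7=b. Each edge has distinct colors on its endpoints.

3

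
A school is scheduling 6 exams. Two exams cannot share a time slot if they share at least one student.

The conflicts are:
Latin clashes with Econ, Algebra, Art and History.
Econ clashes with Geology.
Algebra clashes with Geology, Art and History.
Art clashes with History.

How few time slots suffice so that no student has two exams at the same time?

4

Latin, Algebra, Art, History are mutually in conflict, so at least 4 time slots are needed.
Using 4 time slots: Latin=1, Econ=2, Algebra=2, Geology=1, Art=4, History=3. No two conflicting exams share a time slot.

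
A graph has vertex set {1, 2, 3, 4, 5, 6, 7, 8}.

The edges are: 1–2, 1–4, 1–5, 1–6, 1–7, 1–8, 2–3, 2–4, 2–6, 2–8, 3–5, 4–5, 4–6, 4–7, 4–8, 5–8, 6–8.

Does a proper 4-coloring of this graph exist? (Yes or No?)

No

1, 2, 4, 6, 8 form a clique, so at least 5 colors are needed.
So 4 colors are not enough.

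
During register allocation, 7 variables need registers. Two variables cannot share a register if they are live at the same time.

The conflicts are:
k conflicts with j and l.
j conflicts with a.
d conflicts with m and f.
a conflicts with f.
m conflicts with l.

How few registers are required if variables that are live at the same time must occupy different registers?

The cycle a-j-k-l-m-d-f-a has odd length 7, so it cannot be 2-colored; at least 3 registers are needed.
3 registers suffice: register 1 → {j, l, f}; register 2 → {k, d, a}; register 3 → {m}. Each listed conflict is separated.

3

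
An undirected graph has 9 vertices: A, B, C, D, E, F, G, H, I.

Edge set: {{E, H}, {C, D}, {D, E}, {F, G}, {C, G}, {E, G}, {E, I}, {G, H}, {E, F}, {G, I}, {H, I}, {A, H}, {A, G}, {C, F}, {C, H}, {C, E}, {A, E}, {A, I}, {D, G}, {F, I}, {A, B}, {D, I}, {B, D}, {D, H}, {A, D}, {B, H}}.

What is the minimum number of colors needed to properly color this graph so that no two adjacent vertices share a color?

A, D, E, G, H, I are mutually adjacent (a clique of size 6), so at least 6 colors are needed.
6 colors suffice: A=5, B=1, C=5, D=2, E=1, F=2, G=3, H=4, I=6. No two adjacent vertices share a color.

6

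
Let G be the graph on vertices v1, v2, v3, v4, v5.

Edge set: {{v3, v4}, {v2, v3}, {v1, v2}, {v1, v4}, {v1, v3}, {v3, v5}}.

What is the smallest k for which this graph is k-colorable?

v1, v2, v3 are pairwise adjacent, so at least 3 colors are needed.
3 colors suffice: color 1 → {v3}; color 2 → {v1, v5}; color 3 → {v2, v4}. No two adjacent vertices share a color.

3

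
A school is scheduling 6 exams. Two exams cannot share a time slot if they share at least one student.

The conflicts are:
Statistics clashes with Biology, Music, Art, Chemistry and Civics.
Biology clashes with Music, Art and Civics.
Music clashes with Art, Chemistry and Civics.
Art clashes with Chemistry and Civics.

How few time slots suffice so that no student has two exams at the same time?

5

Statistics, Biology, Music, Art, Civics all conflict with each other, so at least 5 time slots are needed.
5 time slots suffice: time slot 1 → {Statistics}; time slot 2 → {Art}; time slot 3 → {Music}; time slot 4 → {Chemistry, Civics}; time slot 5 → {Biology}. Every pair that conflicts lands in different time slots.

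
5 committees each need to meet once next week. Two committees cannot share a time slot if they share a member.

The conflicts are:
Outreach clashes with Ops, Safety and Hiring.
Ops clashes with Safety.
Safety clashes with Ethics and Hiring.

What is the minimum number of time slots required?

Outreach, Ops, Safety all conflict with each other, so at least 3 time slots are needed.
Using 3 time slots: Outreach=2, Ops=3, Safety=1, Ethics=2, Hiring=3. No two conflicting committees share a time slot.

3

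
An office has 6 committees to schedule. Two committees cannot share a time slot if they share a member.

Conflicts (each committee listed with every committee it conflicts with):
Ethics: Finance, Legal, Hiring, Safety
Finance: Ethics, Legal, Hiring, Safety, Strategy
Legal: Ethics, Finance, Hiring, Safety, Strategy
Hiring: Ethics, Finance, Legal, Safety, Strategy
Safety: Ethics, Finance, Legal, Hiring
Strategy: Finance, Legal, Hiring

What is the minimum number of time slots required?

5

Ethics, Finance, Legal, Hiring, Safety are mutually in conflict, so at least 5 time slots are needed.
5 time slots suffice: time slot 1 → {Finance}; time slot 2 → {Hiring}; time slot 3 → {Legal}; time slot 4 → {Ethics, Strategy}; time slot 5 → {Safety}. Every pair that conflicts lands in different time slots.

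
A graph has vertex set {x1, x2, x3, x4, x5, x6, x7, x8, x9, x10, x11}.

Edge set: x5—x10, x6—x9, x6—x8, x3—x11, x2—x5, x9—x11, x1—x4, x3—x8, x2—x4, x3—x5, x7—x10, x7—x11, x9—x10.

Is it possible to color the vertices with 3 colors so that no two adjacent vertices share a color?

The chromatic number is 3. The cycle x3-x5-x10-x7-x11-x3 has odd length 5, so it cannot be 2-colored; at least 3 colors are needed.
A valid assignment using 3 colors: x1=2, x2=2, x3=2, x4=1, x5=3, x6=3, x7=2, x8=1, x9=2, x10=1, x11=1.
That is already a proper 3-coloring.

Yes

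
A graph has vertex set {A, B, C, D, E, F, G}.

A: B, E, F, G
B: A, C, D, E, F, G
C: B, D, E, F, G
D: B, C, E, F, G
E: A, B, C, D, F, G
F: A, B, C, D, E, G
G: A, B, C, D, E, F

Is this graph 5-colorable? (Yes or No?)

B, C, D, E, F, G are mutually adjacent (a clique of size 6), so at least 6 colors are needed.
So 5 colors are not enough.

No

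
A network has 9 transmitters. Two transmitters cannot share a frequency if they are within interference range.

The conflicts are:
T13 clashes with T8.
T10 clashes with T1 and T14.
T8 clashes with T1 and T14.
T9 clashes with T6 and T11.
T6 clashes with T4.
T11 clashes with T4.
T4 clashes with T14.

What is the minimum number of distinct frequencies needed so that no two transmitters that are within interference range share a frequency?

T9 and T6 conflict, so at least 2 frequencies are needed.
2 frequencies suffice: T13=2, T10=1, T8=1, T1=2, T9=1, T6=2, T11=2, T4=1, T14=2. Each listed conflict is separated.

2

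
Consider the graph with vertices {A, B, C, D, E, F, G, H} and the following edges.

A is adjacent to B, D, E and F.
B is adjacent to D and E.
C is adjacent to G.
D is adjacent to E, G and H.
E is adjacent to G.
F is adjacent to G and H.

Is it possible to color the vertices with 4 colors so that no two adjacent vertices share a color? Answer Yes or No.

The chromatic number is 4. A, B, D, E form a clique, so at least 4 colors are needed.
One proper 4-coloring: A=2, B=4, C=1, D=1, E=3, F=1, G=2, H=2.
That is already a proper 4-coloring.

Yes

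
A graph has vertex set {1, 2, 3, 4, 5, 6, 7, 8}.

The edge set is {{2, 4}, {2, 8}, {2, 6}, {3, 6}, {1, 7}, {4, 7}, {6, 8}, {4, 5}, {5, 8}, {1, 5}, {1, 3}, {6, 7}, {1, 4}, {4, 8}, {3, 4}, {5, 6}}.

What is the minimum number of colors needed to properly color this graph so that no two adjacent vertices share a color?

1, 4, 5 are mutually adjacent, so at least 3 colors are needed.
A valid assignment using 3 colors: 1=c, 2=b, 3=b, 4=a, 5=b, 6=a, 7=b, 8=c. No two adjacent vertices share a color.

3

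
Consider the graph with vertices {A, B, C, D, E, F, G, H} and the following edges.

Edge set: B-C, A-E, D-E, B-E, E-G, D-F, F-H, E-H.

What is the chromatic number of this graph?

2

D and E are adjacent, so at least 2 colors are needed.
2 colors suffice: color red → {C, E, F}; color blue → {A, B, D, G, H}. Each edge has distinct colors on its endpoints.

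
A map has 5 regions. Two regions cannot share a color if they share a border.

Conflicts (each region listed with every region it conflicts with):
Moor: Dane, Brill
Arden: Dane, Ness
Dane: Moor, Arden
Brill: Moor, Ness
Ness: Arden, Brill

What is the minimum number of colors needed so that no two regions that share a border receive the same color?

The cycle Brill-Ness-Arden-Dane-Moor-Brill has odd length 5, so it cannot be 2-colored; at least 3 colors are needed.
One proper 3-coloring: Moor=1, Arden=1, Dane=2, Brill=3, Ness=2. Every pair that conflicts lands in different colors.

3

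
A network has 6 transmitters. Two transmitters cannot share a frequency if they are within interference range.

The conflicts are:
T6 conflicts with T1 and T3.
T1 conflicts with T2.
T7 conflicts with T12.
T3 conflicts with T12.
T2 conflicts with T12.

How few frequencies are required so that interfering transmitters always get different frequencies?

The cycle T12-T3-T6-T1-T2-T12 has odd length 5, so it cannot be 2-colored; at least 3 frequencies are needed.
Using 3 frequencies: T6=1, T1=3, T7=2, T3=2, T2=2, T12=1. No two conflicting transmitters share a frequency.

3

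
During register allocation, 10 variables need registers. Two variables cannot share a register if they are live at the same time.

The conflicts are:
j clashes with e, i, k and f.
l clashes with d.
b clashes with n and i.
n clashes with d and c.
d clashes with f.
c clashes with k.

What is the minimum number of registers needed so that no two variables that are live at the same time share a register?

j and e conflict, so at least 2 registers are needed.
2 registers suffice: register 1 → {j, b, d, c}; register 2 → {l, e, n, i, k, f}. Each listed conflict is separated.

2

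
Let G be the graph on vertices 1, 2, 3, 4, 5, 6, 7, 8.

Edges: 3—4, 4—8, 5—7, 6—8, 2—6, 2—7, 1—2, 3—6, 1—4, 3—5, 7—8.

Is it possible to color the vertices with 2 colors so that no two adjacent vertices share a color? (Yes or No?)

The cycle 7-8-4-1-2-7 has odd length 5, so it cannot be 2-colored; at least 3 colors are needed.
So 2 colors are not enough.

No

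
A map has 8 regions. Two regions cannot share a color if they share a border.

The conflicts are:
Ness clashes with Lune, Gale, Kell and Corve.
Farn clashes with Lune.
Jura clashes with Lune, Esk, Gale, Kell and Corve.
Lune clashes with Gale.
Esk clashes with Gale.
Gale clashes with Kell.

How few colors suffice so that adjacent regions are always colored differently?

Jura, Esk, Gale are mutually in conflict, so at least 3 colors are needed.
3 colors suffice: Ness=2, Farn=1, Jura=2, Lune=3, Esk=3, Gale=1, Kell=3, Corve=1. Each listed conflict is separated.

3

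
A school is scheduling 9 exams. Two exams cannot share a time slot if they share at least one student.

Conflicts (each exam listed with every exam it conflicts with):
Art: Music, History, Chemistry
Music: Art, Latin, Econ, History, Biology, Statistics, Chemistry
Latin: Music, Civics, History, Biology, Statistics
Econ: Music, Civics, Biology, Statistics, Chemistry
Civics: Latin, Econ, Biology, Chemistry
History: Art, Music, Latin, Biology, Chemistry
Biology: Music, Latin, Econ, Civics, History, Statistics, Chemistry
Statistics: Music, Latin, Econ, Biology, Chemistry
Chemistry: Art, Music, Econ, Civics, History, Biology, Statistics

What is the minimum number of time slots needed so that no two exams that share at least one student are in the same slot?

Music, Econ, Biology, Statistics, Chemistry all conflict with each other, so at least 5 time slots are needed.
5 time slots suffice: time slot 1 → {Music, Civics}; time slot 2 → {Latin, Chemistry}; time slot 3 → {Art, Biology}; time slot 4 → {Econ, History}; time slot 5 → {Statistics}. No two conflicting exams share a time slot.

5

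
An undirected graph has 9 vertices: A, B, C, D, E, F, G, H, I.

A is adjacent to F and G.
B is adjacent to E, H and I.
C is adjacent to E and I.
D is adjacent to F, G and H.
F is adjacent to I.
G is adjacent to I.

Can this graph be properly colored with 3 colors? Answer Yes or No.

Yes

The chromatic number is 3. The cycle D-F-I-B-H-D has odd length 5, so it cannot be 2-colored; at least 3 colors are needed.
One proper 3-coloring: A=red, B=blue, C=blue, D=red, E=red, F=blue, G=blue, H=green, I=red.
That is already a proper 3-coloring.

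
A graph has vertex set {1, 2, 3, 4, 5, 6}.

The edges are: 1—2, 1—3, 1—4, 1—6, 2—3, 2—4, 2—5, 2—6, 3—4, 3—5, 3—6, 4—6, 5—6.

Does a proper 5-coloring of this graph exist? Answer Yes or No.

Yes

The chromatic number is 5. 1, 2, 3, 4, 6 are pairwise adjacent (a clique of size 5), so at least 5 colors are needed.
5 colors suffice: 1=yellow, 2=green, 3=red, 4=purple, 5=yellow, 6=blue.
That is already a proper 5-coloring.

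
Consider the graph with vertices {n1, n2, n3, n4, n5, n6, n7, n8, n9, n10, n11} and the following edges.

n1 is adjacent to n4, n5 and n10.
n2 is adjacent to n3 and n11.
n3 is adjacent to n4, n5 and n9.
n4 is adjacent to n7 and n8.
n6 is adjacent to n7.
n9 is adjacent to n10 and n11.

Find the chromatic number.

The cycle n9-n3-n5-n1-n10-n9 has odd length 5, so it cannot be 2-colored; at least 3 colors are needed.
3 colors suffice: color 1 → {n1, n3, n7, n8, n11}; color 2 → {n2, n4, n5, n6, n9}; color 3 → {n10}. No two adjacent vertices share a color.

3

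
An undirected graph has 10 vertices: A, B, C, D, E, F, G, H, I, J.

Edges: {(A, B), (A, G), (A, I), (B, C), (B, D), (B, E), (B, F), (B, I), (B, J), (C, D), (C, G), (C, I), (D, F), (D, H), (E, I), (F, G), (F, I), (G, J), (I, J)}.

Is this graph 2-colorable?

No

A, B, I are mutually adjacent, so at least 3 colors are needed.
So 2 colors are not enough.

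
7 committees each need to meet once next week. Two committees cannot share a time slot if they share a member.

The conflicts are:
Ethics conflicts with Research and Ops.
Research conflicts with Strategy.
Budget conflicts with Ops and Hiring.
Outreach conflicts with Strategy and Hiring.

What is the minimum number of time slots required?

3

The cycle Ethics-Ops-Budget-Hiring-Outreach-Strategy-Research-Ethics has odd length 7, so it cannot be 2-colored; at least 3 time slots are needed.
3 time slots suffice: time slot 1 → {Ethics, Strategy, Hiring}; time slot 2 → {Research, Budget, Outreach}; time slot 3 → {Ops}. Each listed conflict is separated.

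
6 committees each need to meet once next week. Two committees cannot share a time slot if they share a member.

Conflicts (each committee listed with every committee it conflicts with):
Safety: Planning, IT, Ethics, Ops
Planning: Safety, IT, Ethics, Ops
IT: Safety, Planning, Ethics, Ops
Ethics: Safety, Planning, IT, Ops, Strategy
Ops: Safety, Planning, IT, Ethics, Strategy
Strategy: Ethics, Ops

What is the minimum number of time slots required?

Safety, Planning, IT, Ethics, Ops pairwise conflict, so at least 5 time slots are needed.
Using 5 time slots: Safety=3, Planning=4, IT=5, Ethics=1, Ops=2, Strategy=3. Every pair that conflicts lands in different time slots.

5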